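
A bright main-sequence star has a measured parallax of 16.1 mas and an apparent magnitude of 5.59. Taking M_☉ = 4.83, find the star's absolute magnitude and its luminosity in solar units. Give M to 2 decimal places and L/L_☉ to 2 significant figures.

d = 1/p = 1000/16.1 mas = 62.11 pc
M = m − 5 log₁₀ d + 5 = 5.59 − 5·1.7932 + 5 = 1.624
M − M_☉ = 1.624 − 4.83 = -3.206
L/L_☉ = 10^(−0.4 × -3.206) = 19.16

M ≈ 1.62; L/L_☉ ≈ 19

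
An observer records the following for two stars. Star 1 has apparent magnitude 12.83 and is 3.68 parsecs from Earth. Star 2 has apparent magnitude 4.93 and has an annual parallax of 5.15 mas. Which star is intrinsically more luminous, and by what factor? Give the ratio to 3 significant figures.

Star 1: M = m − 5 log₁₀ d + 5 = 12.83 − 5·0.5658 + 5 = 15.001
Star 2: p = 5.15 mas = 5.15×10^-3″ → d = 1/p = 194.2 pc
Star 2: M = m − 5 log₁₀ d + 5 = 4.93 − 5·2.2882 + 5 = -1.511
ΔM = M_1 − M_2 = 15.001 − (-1.511) = 16.512; smaller M is more luminous → Star 2.
L ratio = 10^(0.4 |ΔM|) = 10^6.605 = 4.024×10^6

Star 2 is more luminous, by a factor of 4.02×10^6.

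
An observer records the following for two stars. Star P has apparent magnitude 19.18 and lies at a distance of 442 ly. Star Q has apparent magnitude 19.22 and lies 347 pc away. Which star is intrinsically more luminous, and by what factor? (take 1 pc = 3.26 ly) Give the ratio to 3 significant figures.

Star Q is more luminous, by a factor of 6.31.

Star P: d = 442 ly / 3.26 = 135.6 pc
Star P: M = m − 5 log₁₀ d + 5 = 19.18 − 5·2.1322 + 5 = 13.519
Star Q: M = m − 5 log₁₀ d + 5 = 19.22 − 5·2.5403 + 5 = 11.518
ΔM = M_P − M_Q = 13.519 − (11.518) = 2.001; smaller M is more luminous → Star Q.
L ratio = 10^(0.4 |ΔM|) = 10^0.800 = 6.313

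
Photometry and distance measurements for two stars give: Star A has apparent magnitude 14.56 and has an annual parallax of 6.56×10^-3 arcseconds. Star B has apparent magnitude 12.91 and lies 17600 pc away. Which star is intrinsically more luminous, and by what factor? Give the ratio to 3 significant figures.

Star B is more luminous, by a factor of 60900.

Star A: d = 1/p = 1/6.56×10^-3″ = 152.4 pc
Star A: M = m − 5 log₁₀ d + 5 = 14.56 − 5·2.1831 + 5 = 8.645
Star B: M = m − 5 log₁₀ d + 5 = 12.91 − 5·4.2455 + 5 = -3.318
ΔM = M_A − M_B = 8.645 − (-3.318) = 11.962; smaller M is more luminous → Star B.
L ratio = 10^(0.4 |ΔM|) = 10^4.785 = 60930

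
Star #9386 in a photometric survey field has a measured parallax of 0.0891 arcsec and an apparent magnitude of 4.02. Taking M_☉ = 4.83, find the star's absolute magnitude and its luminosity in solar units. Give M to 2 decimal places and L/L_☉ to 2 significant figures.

M ≈ 3.77; L/L_☉ ≈ 2.7

d = 1/p = 1/0.0891″ = 11.22 pc
M = m − 5 log₁₀ d + 5 = 4.02 − 5·1.0501 + 5 = 3.769
M − M_☉ = 3.769 − 4.83 = -1.061
L/L_☉ = 10^(−0.4 × -1.061) = 2.656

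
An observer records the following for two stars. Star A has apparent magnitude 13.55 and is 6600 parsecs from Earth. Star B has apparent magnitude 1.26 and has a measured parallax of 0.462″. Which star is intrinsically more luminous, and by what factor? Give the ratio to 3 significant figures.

Star A is more luminous, by a factor of 113.

Star A: M = m − 5 log₁₀ d + 5 = 13.55 − 5·3.8195 + 5 = -0.548
Star B: d = 1/p = 1/0.462″ = 2.165 pc
Star B: M = m − 5 log₁₀ d + 5 = 1.26 − 5·0.3354 + 5 = 4.583
ΔM = M_A − M_B = -0.548 − (4.583) = -5.131; smaller M is more luminous → Star A.
L ratio = 10^(0.4 |ΔM|) = 10^2.052 = 112.8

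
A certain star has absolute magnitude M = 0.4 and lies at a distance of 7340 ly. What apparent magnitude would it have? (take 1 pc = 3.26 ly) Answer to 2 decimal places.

m ≈ 12.16

d = 7340 ly / 3.26 = 2252 pc
m = M + 5 log₁₀ d − 5 = 0.4 + 5·3.3525 − 5 = 12.162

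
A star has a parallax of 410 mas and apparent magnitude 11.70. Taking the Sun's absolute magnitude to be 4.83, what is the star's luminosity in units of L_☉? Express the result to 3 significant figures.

L/L_☉ ≈ 1.06×10^-4

d = 1/p = 1000/410 mas = 2.439 pc
M = m − 5 log₁₀ d + 5 = 11.70 − 5·0.3872 + 5 = 14.764
M − M_☉ = 14.764 − 4.83 = 9.934
L/L_☉ = 10^(−0.4 × 9.934) = 1.063×10^-4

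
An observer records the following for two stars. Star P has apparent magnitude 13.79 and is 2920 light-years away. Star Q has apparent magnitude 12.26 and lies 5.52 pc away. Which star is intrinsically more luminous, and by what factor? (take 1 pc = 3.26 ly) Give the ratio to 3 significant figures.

Star P: d = 2920 ly / 3.26 = 895.7 pc
Star P: M = m − 5 log₁₀ d + 5 = 13.79 − 5·2.9522 + 5 = 4.029
Star Q: M = m − 5 log₁₀ d + 5 = 12.26 − 5·0.7419 + 5 = 13.550
ΔM = M_P − M_Q = 4.029 − (13.550) = -9.521; smaller M is more luminous → Star P.
L ratio = 10^(0.4 |ΔM|) = 10^3.808 = 6434

Star P is more luminous, by a factor of 6430.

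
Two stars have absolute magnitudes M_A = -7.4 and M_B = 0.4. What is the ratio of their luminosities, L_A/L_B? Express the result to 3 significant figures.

ΔM = M_A − M_B = -7.8
L_A/L_B = 10^(−0.4 ΔM) = 10^3.120 = 1318

L_A/L_B ≈ 1320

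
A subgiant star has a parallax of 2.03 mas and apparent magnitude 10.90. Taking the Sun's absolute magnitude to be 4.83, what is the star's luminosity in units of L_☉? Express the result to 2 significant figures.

d = 1/p = 1000/2.03 mas = 492.6 pc
M = m − 5 log₁₀ d + 5 = 10.90 − 5·2.6925 + 5 = 2.437
M − M_☉ = 2.437 − 4.83 = -2.393
L/L_☉ = 10^(−0.4 × -2.393) = 9.057

L/L_☉ ≈ 9.1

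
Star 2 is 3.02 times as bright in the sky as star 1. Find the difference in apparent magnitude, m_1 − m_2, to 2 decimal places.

Pogson: Δm = −2.5 log₁₀(ratio) = −2.5 log₁₀(3.02) = −2.5 × 0.4800 = -1.200
Star 2 is brighter so has the smaller magnitude: m_1 − m_2 is positive.

m_1 − m_2 ≈ 1.20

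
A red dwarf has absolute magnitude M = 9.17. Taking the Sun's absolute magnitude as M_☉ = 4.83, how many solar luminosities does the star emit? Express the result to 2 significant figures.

M − M_☉ = 9.17 − 4.83 = 4.340
L/L_☉ = 10^(−0.4 (M − M_☉)) = 10^-1.736 = 0.01837

L/L_☉ ≈ 0.018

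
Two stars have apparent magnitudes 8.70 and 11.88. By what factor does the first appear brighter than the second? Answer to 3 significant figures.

Magnitude difference = -3.18
Flux ratio = 10^(−0.4 Δm) = 10^(−0.4 × -3.18) = 10^1.272 = 18.71

18.7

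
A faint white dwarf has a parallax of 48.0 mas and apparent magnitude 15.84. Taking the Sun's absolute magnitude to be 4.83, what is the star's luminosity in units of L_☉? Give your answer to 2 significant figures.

d = 1/p = 1000/48.0 mas = 20.83 pc
M = m − 5 log₁₀ d + 5 = 15.84 − 5·1.3188 + 5 = 14.246
M − M_☉ = 14.246 − 4.83 = 9.416
L/L_☉ = 10^(−0.4 × 9.416) = 1.712×10^-4

L/L_☉ ≈ 1.7×10^-4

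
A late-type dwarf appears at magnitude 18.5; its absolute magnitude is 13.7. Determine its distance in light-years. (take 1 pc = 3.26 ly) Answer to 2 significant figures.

μ = m − M = 4.800
m − M = 5 log₁₀ d − 5
log₁₀ d = (m − M)/5 + 1 = 1.9600
d = 10^1.9600 = 91.20 pc
= 297.3 ly

d ≈ 300 ly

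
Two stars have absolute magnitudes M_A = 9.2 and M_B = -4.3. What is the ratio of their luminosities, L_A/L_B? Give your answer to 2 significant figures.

ΔM = M_A − M_B = 13.5
L_A/L_B = 10^(−0.4 ΔM) = 10^-5.400 = 3.981×10^-6

L_A/L_B ≈ 4.0×10^-6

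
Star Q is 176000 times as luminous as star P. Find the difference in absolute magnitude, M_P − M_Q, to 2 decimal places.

M_P − M_Q ≈ 13.11

Pogson: ΔM = −2.5 log₁₀(ratio) = −2.5 log₁₀(176000) = −2.5 × 5.2455 = -13.114
Star Q is brighter so has the smaller magnitude: M_P − M_Q is positive.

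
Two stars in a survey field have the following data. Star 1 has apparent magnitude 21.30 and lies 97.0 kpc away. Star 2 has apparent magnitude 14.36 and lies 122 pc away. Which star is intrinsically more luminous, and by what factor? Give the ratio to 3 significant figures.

Star 1: d = 97.0 kpc = 97000 pc
Star 1: M = m − 5 log₁₀ d + 5 = 21.30 − 5·4.9868 + 5 = 1.366
Star 2: M = m − 5 log₁₀ d + 5 = 14.36 − 5·2.0864 + 5 = 8.928
ΔM = M_1 − M_2 = 1.366 − (8.928) = -7.562; smaller M is more luminous → Star 1.
L ratio = 10^(0.4 |ΔM|) = 10^3.025 = 1059

Star 1 is more luminous, by a factor of 1060.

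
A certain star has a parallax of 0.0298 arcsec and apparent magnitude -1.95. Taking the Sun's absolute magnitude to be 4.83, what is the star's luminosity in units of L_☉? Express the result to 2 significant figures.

L/L_☉ ≈ 5800

d = 1/p = 1/0.0298″ = 33.56 pc
M = m − 5 log₁₀ d + 5 = -1.95 − 5·1.5258 + 5 = -4.579
M − M_☉ = -4.579 − 4.83 = -9.409
L/L_☉ = 10^(−0.4 × -9.409) = 5802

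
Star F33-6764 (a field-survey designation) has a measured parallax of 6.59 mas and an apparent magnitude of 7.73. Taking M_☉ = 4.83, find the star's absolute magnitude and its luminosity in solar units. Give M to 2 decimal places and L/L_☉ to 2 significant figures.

M ≈ 1.82; L/L_☉ ≈ 16

d = 1/p = 1000/6.59 mas = 151.7 pc
M = m − 5 log₁₀ d + 5 = 7.73 − 5·2.1811 + 5 = 1.824
M − M_☉ = 1.824 − 4.83 = -3.006
L/L_☉ = 10^(−0.4 × -3.006) = 15.93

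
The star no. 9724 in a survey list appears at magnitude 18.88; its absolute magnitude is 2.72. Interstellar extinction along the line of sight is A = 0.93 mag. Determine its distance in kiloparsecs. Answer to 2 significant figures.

d ≈ 11 kpc

m − M = 5 log₁₀(d/10 pc) + A  ⇒  18.88 − (2.72) − 0.93 = 5 log₁₀(d/10)
15.230 = 5 log₁₀(d/10)
log₁₀ d = (m − M − A)/5 + 1 = 4.0460
d = 10^4.0460 = 11120 pc
= 11.12 kpc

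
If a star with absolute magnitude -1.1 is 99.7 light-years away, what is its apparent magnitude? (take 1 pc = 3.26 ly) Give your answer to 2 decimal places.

d = 99.7 ly / 3.26 = 30.58 pc
m = M + 5 log₁₀ d − 5 = -1.1 + 5·1.4855 − 5 = 1.327

m ≈ 1.33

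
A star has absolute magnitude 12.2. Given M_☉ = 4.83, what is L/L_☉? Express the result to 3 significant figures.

M − M_☉ = 12.2 − 4.83 = 7.370
L/L_☉ = 10^(−0.4 (M − M_☉)) = 10^-2.948 = 1.127×10^-3

L/L_☉ ≈ 1.13×10^-3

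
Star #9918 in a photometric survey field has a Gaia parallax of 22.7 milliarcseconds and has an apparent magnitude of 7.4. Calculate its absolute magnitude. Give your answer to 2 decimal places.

M ≈ 4.18

p = 22.7 mas = 0.0227″ → d = 1/p = 44.05 pc
5 log₁₀(d/10 pc) = 5 log₁₀(44.05) − 5 = 3.220
M = m − 5 log₁₀(d/10) = 7.4 − 3.220 = 4.180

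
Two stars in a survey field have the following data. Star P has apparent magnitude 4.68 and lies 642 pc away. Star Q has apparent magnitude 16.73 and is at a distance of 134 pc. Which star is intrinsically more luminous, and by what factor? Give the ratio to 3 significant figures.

Star P: M = m − 5 log₁₀ d + 5 = 4.68 − 5·2.8075 + 5 = -4.358
Star Q: M = m − 5 log₁₀ d + 5 = 16.73 − 5·2.1271 + 5 = 11.094
ΔM = M_P − M_Q = -4.358 − (11.094) = -15.452; smaller M is more luminous → Star P.
L ratio = 10^(0.4 |ΔM|) = 10^6.181 = 1.517×10^6

Star P is more luminous, by a factor of 1.52×10^6.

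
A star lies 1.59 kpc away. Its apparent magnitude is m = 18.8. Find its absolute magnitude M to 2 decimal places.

M ≈ 7.79

d = 1.59 kpc = 1590 pc
5 log₁₀(d/10 pc) = 5 log₁₀(1590) − 5 = 11.007
M = m − 5 log₁₀(d/10) = 18.8 − 11.007 = 7.793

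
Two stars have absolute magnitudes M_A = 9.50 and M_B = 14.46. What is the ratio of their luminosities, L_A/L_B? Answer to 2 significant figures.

L_A/L_B ≈ 96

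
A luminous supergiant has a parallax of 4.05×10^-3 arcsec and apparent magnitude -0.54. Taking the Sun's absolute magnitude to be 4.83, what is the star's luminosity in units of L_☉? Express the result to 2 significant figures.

L/L_☉ ≈ 86000

d = 1/p = 1/4.05×10^-3″ = 246.9 pc
M = m − 5 log₁₀ d + 5 = -0.54 − 5·2.3925 + 5 = -7.503
M − M_☉ = -7.503 − 4.83 = -12.333
L/L_☉ = 10^(−0.4 × -12.333) = 85720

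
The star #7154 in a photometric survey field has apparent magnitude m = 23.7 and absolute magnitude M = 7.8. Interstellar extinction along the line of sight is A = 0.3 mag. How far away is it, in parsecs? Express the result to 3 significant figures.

d ≈ 13200 pc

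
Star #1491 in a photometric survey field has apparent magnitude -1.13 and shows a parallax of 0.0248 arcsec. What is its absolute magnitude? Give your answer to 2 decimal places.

d = 1/p = 1/0.0248″ = 40.32 pc
5 log₁₀(d/10 pc) = 5 log₁₀(40.32) − 5 = 3.028
M = m − 5 log₁₀(d/10) = -1.13 − 3.028 = -4.158

M ≈ -4.16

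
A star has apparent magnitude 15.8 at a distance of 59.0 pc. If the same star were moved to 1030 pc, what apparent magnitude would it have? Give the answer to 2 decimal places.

m ≈ 22.01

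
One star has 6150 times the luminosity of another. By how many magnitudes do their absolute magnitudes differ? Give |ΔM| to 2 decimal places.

Pogson: ΔM = −2.5 log₁₀(ratio) = −2.5 log₁₀(6150) = −2.5 × 3.7889 = -9.472

|ΔM| ≈ 9.47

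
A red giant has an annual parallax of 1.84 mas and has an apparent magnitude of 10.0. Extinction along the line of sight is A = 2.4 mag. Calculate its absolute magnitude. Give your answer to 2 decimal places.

p = 1.84 mas = 1.84×10^-3″ → d = 1/p = 543.5 pc
5 log₁₀(d/10 pc) = 5 log₁₀(543.5) − 5 = 8.676
M = m − 5 log₁₀(d/10) − A = 10.0 − 8.676 − 2.4 = -1.076

M ≈ -1.08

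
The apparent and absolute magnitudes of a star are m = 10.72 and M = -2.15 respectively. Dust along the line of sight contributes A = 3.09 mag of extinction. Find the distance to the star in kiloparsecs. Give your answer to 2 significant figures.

d ≈ 0.90 kpc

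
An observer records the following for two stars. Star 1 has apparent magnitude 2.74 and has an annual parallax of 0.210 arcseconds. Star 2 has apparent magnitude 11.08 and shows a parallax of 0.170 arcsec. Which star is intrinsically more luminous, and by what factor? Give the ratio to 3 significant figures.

Star 1 is more luminous, by a factor of 1420.

Star 1: d = 1/p = 1/0.210″ = 4.762 pc
Star 1: M = m − 5 log₁₀ d + 5 = 2.74 − 5·0.6778 + 5 = 4.351
Star 2: d = 1/p = 1/0.170″ = 5.882 pc
Star 2: M = m − 5 log₁₀ d + 5 = 11.08 − 5·0.7696 + 5 = 12.232
ΔM = M_1 − M_2 = 4.351 − (12.232) = -7.881; smaller M is more luminous → Star 1.
L ratio = 10^(0.4 |ΔM|) = 10^3.152 = 1421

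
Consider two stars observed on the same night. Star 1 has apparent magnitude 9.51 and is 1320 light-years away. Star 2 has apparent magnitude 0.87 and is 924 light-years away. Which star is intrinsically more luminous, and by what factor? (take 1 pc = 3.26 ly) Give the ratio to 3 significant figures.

Star 2 is more luminous, by a factor of 1400.

Star 1: d = 1320 ly / 3.26 = 404.9 pc
Star 1: M = m − 5 log₁₀ d + 5 = 9.51 − 5·2.6074 + 5 = 1.473
Star 2: d = 924 ly / 3.26 = 283.4 pc
Star 2: M = m − 5 log₁₀ d + 5 = 0.87 − 5·2.4525 + 5 = -6.392
ΔM = M_1 − M_2 = 1.473 − (-6.392) = 7.865; smaller M is more luminous → Star 2.
L ratio = 10^(0.4 |ΔM|) = 10^3.146 = 1400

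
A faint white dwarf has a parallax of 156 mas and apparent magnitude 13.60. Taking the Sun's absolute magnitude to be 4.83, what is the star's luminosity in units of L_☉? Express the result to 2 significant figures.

L/L_☉ ≈ 1.3×10^-4

d = 1/p = 1000/156 mas = 6.410 pc
M = m − 5 log₁₀ d + 5 = 13.60 − 5·0.8069 + 5 = 14.566
M − M_☉ = 14.566 − 4.83 = 9.736
L/L_☉ = 10^(−0.4 × 9.736) = 1.276×10^-4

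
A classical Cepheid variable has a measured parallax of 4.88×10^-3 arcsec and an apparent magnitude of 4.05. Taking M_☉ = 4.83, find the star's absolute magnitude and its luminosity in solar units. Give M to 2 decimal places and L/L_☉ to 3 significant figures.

d = 1/p = 1/4.88×10^-3″ = 204.9 pc
M = m − 5 log₁₀ d + 5 = 4.05 − 5·2.3116 + 5 = -2.508
M − M_☉ = -2.508 − 4.83 = -7.338
L/L_☉ = 10^(−0.4 × -7.338) = 861.3

M ≈ -2.51; L/L_☉ ≈ 861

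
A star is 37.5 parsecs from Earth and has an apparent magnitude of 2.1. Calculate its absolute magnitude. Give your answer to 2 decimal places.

M ≈ -0.77

5 log₁₀(d/10 pc) = 5 log₁₀(37.50) − 5 = 2.870
M = m − 5 log₁₀(d/10) = 2.1 − 2.870 = -0.770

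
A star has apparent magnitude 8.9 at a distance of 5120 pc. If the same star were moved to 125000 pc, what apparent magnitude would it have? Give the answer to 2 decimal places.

Flux ∝ 1/d², so Δm = 5 log₁₀(d₂/d₁) = 5 log₁₀(125000/5120) = 6.938
m₂ = m₁ + Δm = 8.9 + (6.938) = 15.838

m ≈ 15.84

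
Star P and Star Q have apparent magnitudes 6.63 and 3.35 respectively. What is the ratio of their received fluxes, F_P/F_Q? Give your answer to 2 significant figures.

F_P/F_Q ≈ 0.049

Magnitude difference = 3.28
Flux ratio = 10^(−0.4 Δm) = 10^(−0.4 × 3.28) = 10^-1.312 = 0.04875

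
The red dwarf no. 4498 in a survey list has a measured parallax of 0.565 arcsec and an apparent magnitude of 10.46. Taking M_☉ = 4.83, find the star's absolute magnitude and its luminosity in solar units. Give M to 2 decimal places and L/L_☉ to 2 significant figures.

M ≈ 14.22; L/L_☉ ≈ 1.8×10^-4

d = 1/p = 1/0.565″ = 1.770 pc
M = m − 5 log₁₀ d + 5 = 10.46 − 5·0.2480 + 5 = 14.220
M − M_☉ = 14.220 − 4.83 = 9.390
L/L_☉ = 10^(−0.4 × 9.390) = 1.753×10^-4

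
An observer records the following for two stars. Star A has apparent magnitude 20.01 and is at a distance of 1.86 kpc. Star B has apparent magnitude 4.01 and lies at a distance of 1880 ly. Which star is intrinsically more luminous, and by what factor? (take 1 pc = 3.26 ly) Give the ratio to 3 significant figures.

Star A: d = 1.86 kpc = 1860 pc
Star A: M = m − 5 log₁₀ d + 5 = 20.01 − 5·3.2695 + 5 = 8.662
Star B: d = 1880 ly / 3.26 = 576.7 pc
Star B: M = m − 5 log₁₀ d + 5 = 4.01 − 5·2.7609 + 5 = -4.795
ΔM = M_A − M_B = 8.662 − (-4.795) = 13.457; smaller M is more luminous → Star B.
L ratio = 10^(0.4 |ΔM|) = 10^5.383 = 241500

Star B is more luminous, by a factor of 241000.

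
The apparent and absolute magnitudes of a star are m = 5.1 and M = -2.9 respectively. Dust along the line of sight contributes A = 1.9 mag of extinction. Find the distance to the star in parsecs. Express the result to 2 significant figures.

d ≈ 170 pc

m − M = 5 log₁₀(d/10 pc) + A  ⇒  5.1 − (-2.9) − 1.9 = 5 log₁₀(d/10)
6.100 = 5 log₁₀(d/10)
log₁₀ d = (m − M − A)/5 + 1 = 2.2200
d = 10^2.2200 = 166.0 pc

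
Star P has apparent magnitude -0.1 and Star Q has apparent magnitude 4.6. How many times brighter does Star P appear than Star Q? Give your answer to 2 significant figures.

76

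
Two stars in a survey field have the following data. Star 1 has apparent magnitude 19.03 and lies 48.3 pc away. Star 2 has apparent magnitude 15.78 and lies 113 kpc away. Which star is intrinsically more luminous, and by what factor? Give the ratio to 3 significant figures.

Star 1: M = m − 5 log₁₀ d + 5 = 19.03 − 5·1.6839 + 5 = 15.610
Star 2: d = 113 kpc = 113000 pc
Star 2: M = m − 5 log₁₀ d + 5 = 15.78 − 5·5.0531 + 5 = -4.485
ΔM = M_1 − M_2 = 15.610 − (-4.485) = 20.096; smaller M is more luminous → Star 2.
L ratio = 10^(0.4 |ΔM|) = 10^8.038 = 1.092×10^8

Star 2 is more luminous, by a factor of 1.09×10^8.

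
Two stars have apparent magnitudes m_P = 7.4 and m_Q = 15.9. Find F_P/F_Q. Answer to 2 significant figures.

F_P/F_Q ≈ 2500

Magnitude difference = -8.5
Flux ratio = 10^(−0.4 Δm) = 10^(−0.4 × -8.5) = 10^3.400 = 2512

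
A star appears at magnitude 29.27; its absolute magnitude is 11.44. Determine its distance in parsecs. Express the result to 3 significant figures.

μ = m − M = 17.830
m − M = 5 log₁₀ d − 5
log₁₀ d = (m − M)/5 + 1 = 4.5660
d = 10^4.5660 = 36810 pc

d ≈ 36800 pc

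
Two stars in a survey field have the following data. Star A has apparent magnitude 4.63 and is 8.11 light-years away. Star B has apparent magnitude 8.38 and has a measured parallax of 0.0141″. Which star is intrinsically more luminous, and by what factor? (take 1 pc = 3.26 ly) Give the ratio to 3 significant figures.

Star B is more luminous, by a factor of 25.7.

Star A: d = 8.11 ly / 3.26 = 2.488 pc
Star A: M = m − 5 log₁₀ d + 5 = 4.63 − 5·0.3958 + 5 = 7.651
Star B: d = 1/p = 1/0.0141″ = 70.92 pc
Star B: M = m − 5 log₁₀ d + 5 = 8.38 − 5·1.8508 + 5 = 4.126
ΔM = M_A − M_B = 7.651 − (4.126) = 3.525; smaller M is more luminous → Star B.
L ratio = 10^(0.4 |ΔM|) = 10^1.410 = 25.70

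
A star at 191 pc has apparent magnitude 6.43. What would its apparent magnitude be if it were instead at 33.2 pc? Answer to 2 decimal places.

m ≈ 2.63

Flux ∝ 1/d², so Δm = 5 log₁₀(d₂/d₁) = 5 log₁₀(33.2/191) = -3.799
m₂ = m₁ + Δm = 6.43 + (-3.799) = 2.631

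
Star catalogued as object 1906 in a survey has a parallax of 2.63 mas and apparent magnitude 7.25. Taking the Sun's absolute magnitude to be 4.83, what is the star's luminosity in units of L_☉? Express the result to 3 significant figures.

L/L_☉ ≈ 156

d = 1/p = 1000/2.63 mas = 380.2 pc
M = m − 5 log₁₀ d + 5 = 7.25 − 5·2.5800 + 5 = -0.650
M − M_☉ = -0.650 − 4.83 = -5.480
L/L_☉ = 10^(−0.4 × -5.480) = 155.6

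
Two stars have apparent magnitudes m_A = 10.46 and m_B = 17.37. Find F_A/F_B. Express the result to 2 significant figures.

Magnitude difference = -6.91
Flux ratio = 10^(−0.4 Δm) = 10^(−0.4 × -6.91) = 10^2.764 = 580.8

F_A/F_B ≈ 580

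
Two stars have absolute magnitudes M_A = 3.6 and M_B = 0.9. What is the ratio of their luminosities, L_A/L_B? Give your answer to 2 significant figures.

ΔM = M_A − M_B = 2.7
L_A/L_B = 10^(−0.4 ΔM) = 10^-1.080 = 0.08318

L_A/L_B ≈ 0.083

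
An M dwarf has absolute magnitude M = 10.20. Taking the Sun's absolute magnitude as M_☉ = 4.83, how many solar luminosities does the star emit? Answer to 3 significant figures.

M − M_☉ = 10.20 − 4.83 = 5.370
L/L_☉ = 10^(−0.4 (M − M_☉)) = 10^-2.148 = 7.112×10^-3

L/L_☉ ≈ 7.11×10^-3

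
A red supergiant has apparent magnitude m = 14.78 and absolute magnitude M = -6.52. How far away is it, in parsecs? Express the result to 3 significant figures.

Distance modulus: m − M = 14.78 − (-6.52) = 21.300
m − M = 5 log₁₀ d − 5
log₁₀ d = (m − M)/5 + 1 = 5.2600
d = 10^5.2600 = 182000 pc

d ≈ 182000 pc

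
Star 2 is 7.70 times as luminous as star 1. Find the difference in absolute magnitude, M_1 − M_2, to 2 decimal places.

M_1 − M_2 ≈ 2.22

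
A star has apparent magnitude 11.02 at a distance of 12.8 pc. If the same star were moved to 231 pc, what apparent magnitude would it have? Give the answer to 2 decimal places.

m ≈ 17.30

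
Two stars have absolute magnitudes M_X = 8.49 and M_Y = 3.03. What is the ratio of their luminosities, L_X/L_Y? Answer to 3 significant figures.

ΔM = M_X − M_Y = 5.46
L_X/L_Y = 10^(−0.4 ΔM) = 10^-2.184 = 6.546×10^-3

L_X/L_Y ≈ 6.55×10^-3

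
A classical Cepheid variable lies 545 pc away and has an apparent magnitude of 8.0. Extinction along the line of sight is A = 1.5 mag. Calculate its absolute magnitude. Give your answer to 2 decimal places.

M ≈ -2.18

5 log₁₀(d/10 pc) = 5 log₁₀(545.0) − 5 = 8.682
M = m − 5 log₁₀(d/10) − A = 8.0 − 8.682 − 1.5 = -2.182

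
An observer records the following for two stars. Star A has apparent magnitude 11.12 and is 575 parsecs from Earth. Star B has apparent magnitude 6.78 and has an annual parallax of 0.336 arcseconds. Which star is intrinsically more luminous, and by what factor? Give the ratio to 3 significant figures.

Star A: M = m − 5 log₁₀ d + 5 = 11.12 − 5·2.7597 + 5 = 2.322
Star B: d = 1/p = 1/0.336″ = 2.976 pc
Star B: M = m − 5 log₁₀ d + 5 = 6.78 − 5·0.4737 + 5 = 9.412
ΔM = M_A − M_B = 2.322 − (9.412) = -7.090; smaller M is more luminous → Star A.
L ratio = 10^(0.4 |ΔM|) = 10^2.836 = 685.5

Star A is more luminous, by a factor of 686.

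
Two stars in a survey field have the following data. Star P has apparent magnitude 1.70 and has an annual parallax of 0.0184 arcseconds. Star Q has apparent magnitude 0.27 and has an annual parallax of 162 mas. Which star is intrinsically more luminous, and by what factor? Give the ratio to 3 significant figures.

Star P is more luminous, by a factor of 20.8.

Star P: d = 1/p = 1/0.0184″ = 54.35 pc
Star P: M = m − 5 log₁₀ d + 5 = 1.70 − 5·1.7352 + 5 = -1.976
Star Q: p = 162 mas = 0.162″ → d = 1/p = 6.173 pc
Star Q: M = m − 5 log₁₀ d + 5 = 0.27 − 5·0.7905 + 5 = 1.318
ΔM = M_P − M_Q = -1.976 − (1.318) = -3.293; smaller M is more luminous → Star P.
L ratio = 10^(0.4 |ΔM|) = 10^1.317 = 20.77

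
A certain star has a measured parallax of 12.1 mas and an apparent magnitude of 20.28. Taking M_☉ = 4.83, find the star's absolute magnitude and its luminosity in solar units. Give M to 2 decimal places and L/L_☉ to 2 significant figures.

M ≈ 15.69; L/L_☉ ≈ 4.5×10^-5

d = 1/p = 1000/12.1 mas = 82.64 pc
M = m − 5 log₁₀ d + 5 = 20.28 − 5·1.9172 + 5 = 15.694
M − M_☉ = 15.694 − 4.83 = 10.864
L/L_☉ = 10^(−0.4 × 10.864) = 4.513×10^-5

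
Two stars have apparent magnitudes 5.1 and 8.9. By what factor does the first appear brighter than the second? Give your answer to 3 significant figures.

Δm = 5.1 − (8.9) = -3.8
Flux ratio = 10^(−0.4 Δm) = 10^(−0.4 × -3.8) = 10^1.520 = 33.11

33.1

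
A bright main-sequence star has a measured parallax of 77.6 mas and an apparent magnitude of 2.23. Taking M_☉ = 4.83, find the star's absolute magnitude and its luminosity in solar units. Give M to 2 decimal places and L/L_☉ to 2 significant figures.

d = 1/p = 1000/77.6 mas = 12.89 pc
M = m − 5 log₁₀ d + 5 = 2.23 − 5·1.1101 + 5 = 1.679
M − M_☉ = 1.679 − 4.83 = -3.151
L/L_☉ = 10^(−0.4 × -3.151) = 18.21

M ≈ 1.68; L/L_☉ ≈ 18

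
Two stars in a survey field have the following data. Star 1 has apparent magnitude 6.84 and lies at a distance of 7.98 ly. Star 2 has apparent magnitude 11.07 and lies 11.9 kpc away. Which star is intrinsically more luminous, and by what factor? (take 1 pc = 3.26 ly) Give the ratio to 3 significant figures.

Star 2 is more luminous, by a factor of 480000.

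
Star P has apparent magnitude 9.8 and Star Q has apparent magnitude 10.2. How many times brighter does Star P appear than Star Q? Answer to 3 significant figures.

1.45

Magnitude difference = -0.4
Flux ratio = 10^(−0.4 Δm) = 10^(−0.4 × -0.4) = 10^0.160 = 1.445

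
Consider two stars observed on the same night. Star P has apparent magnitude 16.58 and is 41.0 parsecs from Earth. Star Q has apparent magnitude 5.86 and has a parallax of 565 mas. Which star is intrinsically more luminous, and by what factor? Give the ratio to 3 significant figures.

Star P: M = m − 5 log₁₀ d + 5 = 16.58 − 5·1.6128 + 5 = 13.516
Star Q: p = 565 mas = 0.565″ → d = 1/p = 1.770 pc
Star Q: M = m − 5 log₁₀ d + 5 = 5.86 − 5·0.2480 + 5 = 9.620
ΔM = M_P − M_Q = 13.516 − (9.620) = 3.896; smaller M is more luminous → Star Q.
L ratio = 10^(0.4 |ΔM|) = 10^1.558 = 36.17

Star Q is more luminous, by a factor of 36.2.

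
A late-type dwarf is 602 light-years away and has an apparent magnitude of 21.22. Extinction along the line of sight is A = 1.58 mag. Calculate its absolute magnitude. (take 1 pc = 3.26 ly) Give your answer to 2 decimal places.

M ≈ 13.31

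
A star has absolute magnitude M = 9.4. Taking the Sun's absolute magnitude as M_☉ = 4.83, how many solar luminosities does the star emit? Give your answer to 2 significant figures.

M − M_☉ = 9.4 − 4.83 = 4.570
L/L_☉ = 10^(−0.4 (M − M_☉)) = 10^-1.828 = 0.01486

L/L_☉ ≈ 0.015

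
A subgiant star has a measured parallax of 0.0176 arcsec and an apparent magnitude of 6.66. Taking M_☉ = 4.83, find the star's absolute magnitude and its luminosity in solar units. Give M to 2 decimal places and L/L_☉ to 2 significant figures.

M ≈ 2.89; L/L_☉ ≈ 6.0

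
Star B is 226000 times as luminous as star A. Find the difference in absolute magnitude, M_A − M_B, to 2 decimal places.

Pogson: ΔM = −2.5 log₁₀(ratio) = −2.5 log₁₀(226000) = −2.5 × 5.3541 = -13.385
Star B is brighter so has the smaller magnitude: M_A − M_B is positive.

M_A − M_B ≈ 13.39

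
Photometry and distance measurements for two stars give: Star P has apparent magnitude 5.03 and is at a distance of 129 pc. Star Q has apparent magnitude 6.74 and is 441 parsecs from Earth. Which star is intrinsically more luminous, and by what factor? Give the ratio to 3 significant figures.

Star P: M = m − 5 log₁₀ d + 5 = 5.03 − 5·2.1106 + 5 = -0.523
Star Q: M = m − 5 log₁₀ d + 5 = 6.74 − 5·2.6444 + 5 = -1.482
ΔM = M_P − M_Q = -0.523 − (-1.482) = 0.959; smaller M is more luminous → Star Q.
L ratio = 10^(0.4 |ΔM|) = 10^0.384 = 2.419

Star Q is more luminous, by a factor of 2.42.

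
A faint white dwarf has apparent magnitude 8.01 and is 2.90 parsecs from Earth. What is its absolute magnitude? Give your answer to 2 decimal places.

5 log₁₀(d/10 pc) = 5 log₁₀(2.900) − 5 = -2.688
M = m − 5 log₁₀(d/10) = 8.01 + 2.688 = 10.698

M ≈ 10.70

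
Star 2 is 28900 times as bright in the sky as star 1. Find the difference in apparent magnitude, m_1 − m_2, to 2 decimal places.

m_1 − m_2 ≈ 11.15

Pogson: Δm = −2.5 log₁₀(ratio) = −2.5 log₁₀(28900) = −2.5 × 4.4609 = -11.152
Star 2 is brighter so has the smaller magnitude: m_1 − m_2 is positive.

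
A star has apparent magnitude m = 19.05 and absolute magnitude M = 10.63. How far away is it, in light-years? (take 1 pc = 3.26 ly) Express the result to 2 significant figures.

d ≈ 1600 ly

μ = m − M = 8.420
m − M = 5 log₁₀ d − 5
log₁₀ d = (m − M)/5 + 1 = 2.6840
d = 10^2.6840 = 483.1 pc
= 1575 ly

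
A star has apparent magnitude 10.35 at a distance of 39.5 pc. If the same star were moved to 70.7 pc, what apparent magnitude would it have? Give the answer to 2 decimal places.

m ≈ 11.61

Flux ∝ 1/d², so Δm = 5 log₁₀(d₂/d₁) = 5 log₁₀(70.7/39.5) = 1.264
m₂ = m₁ + Δm = 10.35 + (1.264) = 11.614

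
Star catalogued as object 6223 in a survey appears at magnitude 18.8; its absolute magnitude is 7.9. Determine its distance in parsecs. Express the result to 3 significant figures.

Distance modulus: m − M = 18.8 − (7.9) = 10.900
m − M = 5 log₁₀ d − 5
log₁₀ d = (m − M)/5 + 1 = 3.1800
d = 10^3.1800 = 1514 pc

d ≈ 1510 pc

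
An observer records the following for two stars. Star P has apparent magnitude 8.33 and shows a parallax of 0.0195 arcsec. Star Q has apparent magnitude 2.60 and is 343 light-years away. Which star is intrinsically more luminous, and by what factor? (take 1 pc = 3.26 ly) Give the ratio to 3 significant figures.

Star P: d = 1/p = 1/0.0195″ = 51.28 pc
Star P: M = m − 5 log₁₀ d + 5 = 8.33 − 5·1.7100 + 5 = 4.780
Star Q: d = 343 ly / 3.26 = 105.2 pc
Star Q: M = m − 5 log₁₀ d + 5 = 2.60 − 5·2.0221 + 5 = -2.510
ΔM = M_P − M_Q = 4.780 − (-2.510) = 7.291; smaller M is more luminous → Star Q.
L ratio = 10^(0.4 |ΔM|) = 10^2.916 = 824.6

Star Q is more luminous, by a factor of 825.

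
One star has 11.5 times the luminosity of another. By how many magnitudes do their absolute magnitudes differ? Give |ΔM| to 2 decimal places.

Pogson: ΔM = −2.5 log₁₀(ratio) = −2.5 log₁₀(11.5) = −2.5 × 1.0607 = -2.652

|ΔM| ≈ 2.65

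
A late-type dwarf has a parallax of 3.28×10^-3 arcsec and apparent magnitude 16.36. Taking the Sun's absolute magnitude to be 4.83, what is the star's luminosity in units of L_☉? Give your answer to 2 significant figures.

d = 1/p = 1/3.28×10^-3″ = 304.9 pc
M = m − 5 log₁₀ d + 5 = 16.36 − 5·2.4841 + 5 = 8.939
M − M_☉ = 8.939 − 4.83 = 4.109
L/L_☉ = 10^(−0.4 × 4.109) = 0.02271

L/L_☉ ≈ 0.023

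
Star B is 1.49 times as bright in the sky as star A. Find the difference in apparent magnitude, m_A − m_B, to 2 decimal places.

Pogson: Δm = −2.5 log₁₀(ratio) = −2.5 log₁₀(1.49) = −2.5 × 0.1732 = -0.433
Star B is brighter so has the smaller magnitude: m_A − m_B is positive.

m_A − m_B ≈ 0.43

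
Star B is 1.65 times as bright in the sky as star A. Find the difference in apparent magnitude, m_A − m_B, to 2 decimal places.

Pogson: Δm = −2.5 log₁₀(ratio) = −2.5 log₁₀(1.65) = −2.5 × 0.2175 = -0.544
Star B is brighter so has the smaller magnitude: m_A − m_B is positive.

m_A − m_B ≈ 0.54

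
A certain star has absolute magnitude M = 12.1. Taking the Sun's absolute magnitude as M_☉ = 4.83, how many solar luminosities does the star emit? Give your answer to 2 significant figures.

M − M_☉ = 12.1 − 4.83 = 7.270
L/L_☉ = 10^(−0.4 (M − M_☉)) = 10^-2.908 = 1.236×10^-3

L/L_☉ ≈ 1.2×10^-3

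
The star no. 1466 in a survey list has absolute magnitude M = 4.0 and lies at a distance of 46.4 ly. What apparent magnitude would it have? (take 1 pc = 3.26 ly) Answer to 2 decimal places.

m ≈ 4.77

d = 46.4 ly / 3.26 = 14.23 pc
m = M + 5 log₁₀ d − 5 = 4.0 + 5·1.1533 − 5 = 4.767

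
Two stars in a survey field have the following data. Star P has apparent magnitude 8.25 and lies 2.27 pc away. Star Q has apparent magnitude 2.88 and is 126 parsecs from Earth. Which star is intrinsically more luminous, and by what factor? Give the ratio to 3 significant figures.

Star P: M = m − 5 log₁₀ d + 5 = 8.25 − 5·0.3560 + 5 = 11.470
Star Q: M = m − 5 log₁₀ d + 5 = 2.88 − 5·2.1004 + 5 = -2.622
ΔM = M_P − M_Q = 11.470 − (-2.622) = 14.092; smaller M is more luminous → Star Q.
L ratio = 10^(0.4 |ΔM|) = 10^5.637 = 433200

Star Q is more luminous, by a factor of 433000.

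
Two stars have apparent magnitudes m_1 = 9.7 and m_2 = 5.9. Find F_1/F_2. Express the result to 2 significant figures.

F_1/F_2 ≈ 0.030

Magnitude difference = 3.8
Flux ratio = 10^(−0.4 Δm) = 10^(−0.4 × 3.8) = 10^-1.520 = 0.03020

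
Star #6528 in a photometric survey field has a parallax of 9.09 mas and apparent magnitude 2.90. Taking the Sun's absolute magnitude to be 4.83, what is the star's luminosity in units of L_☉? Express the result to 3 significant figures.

d = 1/p = 1000/9.09 mas = 110.0 pc
M = m − 5 log₁₀ d + 5 = 2.90 − 5·2.0414 + 5 = -2.307
M − M_☉ = -2.307 − 4.83 = -7.137
L/L_☉ = 10^(−0.4 × -7.137) = 715.9

L/L_☉ ≈ 716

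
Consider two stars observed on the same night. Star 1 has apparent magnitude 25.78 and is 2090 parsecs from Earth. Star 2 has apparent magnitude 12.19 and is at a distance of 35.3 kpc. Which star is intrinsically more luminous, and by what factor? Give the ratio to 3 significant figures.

Star 2 is more luminous, by a factor of 7.78×10^7.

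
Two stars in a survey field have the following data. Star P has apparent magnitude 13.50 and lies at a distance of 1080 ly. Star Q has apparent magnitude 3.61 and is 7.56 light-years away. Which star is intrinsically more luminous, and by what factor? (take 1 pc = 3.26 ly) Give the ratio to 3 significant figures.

Star P is more luminous, by a factor of 2.26.

Star P: d = 1080 ly / 3.26 = 331.3 pc
Star P: M = m − 5 log₁₀ d + 5 = 13.50 − 5·2.5202 + 5 = 5.899
Star Q: d = 7.56 ly / 3.26 = 2.319 pc
Star Q: M = m − 5 log₁₀ d + 5 = 3.61 − 5·0.3653 + 5 = 6.783
ΔM = M_P − M_Q = 5.899 − (6.783) = -0.885; smaller M is more luminous → Star P.
L ratio = 10^(0.4 |ΔM|) = 10^0.354 = 2.258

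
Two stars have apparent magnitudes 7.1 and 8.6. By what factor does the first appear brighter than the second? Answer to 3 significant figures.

3.98

Δm = 7.1 − (8.6) = -1.5
Flux ratio = 10^(−0.4 Δm) = 10^(−0.4 × -1.5) = 10^0.600 = 3.981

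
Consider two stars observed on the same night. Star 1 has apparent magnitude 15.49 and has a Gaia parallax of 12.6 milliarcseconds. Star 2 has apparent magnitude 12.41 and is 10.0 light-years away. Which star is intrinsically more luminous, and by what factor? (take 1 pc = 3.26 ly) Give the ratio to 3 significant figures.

Star 1: p = 12.6 mas = 0.0126″ → d = 1/p = 79.37 pc
Star 1: M = m − 5 log₁₀ d + 5 = 15.49 − 5·1.8996 + 5 = 10.992
Star 2: d = 10.0 ly / 3.26 = 3.067 pc
Star 2: M = m − 5 log₁₀ d + 5 = 12.41 − 5·0.4868 + 5 = 14.976
ΔM = M_1 − M_2 = 10.992 − (14.976) = -3.984; smaller M is more luminous → Star 1.
L ratio = 10^(0.4 |ΔM|) = 10^1.594 = 39.24

Star 1 is more luminous, by a factor of 39.2.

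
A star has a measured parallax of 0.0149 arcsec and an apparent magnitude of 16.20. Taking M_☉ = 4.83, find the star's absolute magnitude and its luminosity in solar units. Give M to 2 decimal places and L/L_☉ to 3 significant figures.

M ≈ 12.07; L/L_☉ ≈ 1.28×10^-3

d = 1/p = 1/0.0149″ = 67.11 pc
M = m − 5 log₁₀ d + 5 = 16.20 − 5·1.8268 + 5 = 12.066
M − M_☉ = 12.066 − 4.83 = 7.236
L/L_☉ = 10^(−0.4 × 7.236) = 1.275×10^-3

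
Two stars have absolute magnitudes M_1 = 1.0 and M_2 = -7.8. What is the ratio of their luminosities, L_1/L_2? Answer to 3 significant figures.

L_1/L_2 ≈ 3.02×10^-4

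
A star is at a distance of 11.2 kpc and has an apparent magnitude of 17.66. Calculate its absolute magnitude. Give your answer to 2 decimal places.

M ≈ 2.41

d = 11.2 kpc = 11200 pc
5 log₁₀(d/10 pc) = 5 log₁₀(11200) − 5 = 15.246
M = m − 5 log₁₀(d/10) = 17.66 − 15.246 = 2.414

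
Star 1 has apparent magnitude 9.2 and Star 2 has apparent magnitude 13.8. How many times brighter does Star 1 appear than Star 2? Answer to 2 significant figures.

69

Magnitude difference = -4.6
Flux ratio = 10^(−0.4 Δm) = 10^(−0.4 × -4.6) = 10^1.840 = 69.18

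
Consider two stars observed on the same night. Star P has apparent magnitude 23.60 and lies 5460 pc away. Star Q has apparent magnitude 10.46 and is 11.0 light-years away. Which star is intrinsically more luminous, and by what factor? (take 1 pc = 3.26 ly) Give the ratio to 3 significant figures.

Star P: M = m − 5 log₁₀ d + 5 = 23.60 − 5·3.7372 + 5 = 9.914
Star Q: d = 11.0 ly / 3.26 = 3.374 pc
Star Q: M = m − 5 log₁₀ d + 5 = 10.46 − 5·0.5282 + 5 = 12.819
ΔM = M_P − M_Q = 9.914 − (12.819) = -2.905; smaller M is more luminous → Star P.
L ratio = 10^(0.4 |ΔM|) = 10^1.162 = 14.52

Star P is more luminous, by a factor of 14.5.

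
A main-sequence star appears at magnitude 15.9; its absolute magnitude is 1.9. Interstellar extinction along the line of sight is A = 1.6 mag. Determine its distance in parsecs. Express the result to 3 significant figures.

m − M = 5 log₁₀(d/10 pc) + A  ⇒  15.9 − (1.9) − 1.6 = 5 log₁₀(d/10)
12.400 = 5 log₁₀(d/10)
log₁₀ d = (m − M − A)/5 + 1 = 3.4800
d = 10^3.4800 = 3020 pc

d ≈ 3020 pc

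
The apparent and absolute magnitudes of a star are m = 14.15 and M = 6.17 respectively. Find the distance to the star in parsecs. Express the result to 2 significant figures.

μ = m − M = 7.980
m − M = 5 log₁₀ d − 5
log₁₀ d = (m − M)/5 + 1 = 2.5960
d = 10^2.5960 = 394.5 pc

d ≈ 390 pc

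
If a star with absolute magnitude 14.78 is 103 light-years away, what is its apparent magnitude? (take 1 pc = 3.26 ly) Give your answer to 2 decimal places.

m ≈ 17.28

d = 103 ly / 3.26 = 31.60 pc
m = M + 5 log₁₀ d − 5 = 14.78 + 5·1.4996 − 5 = 17.278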